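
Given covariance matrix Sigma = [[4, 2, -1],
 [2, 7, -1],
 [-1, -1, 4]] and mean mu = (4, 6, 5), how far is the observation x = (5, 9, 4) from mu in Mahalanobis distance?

Step 1 — centre the observation: (x - mu) = (1, 3, -1).

Step 2 — invert Sigma (cofactor / det for 3×3, or solve directly):
  Sigma^{-1} = [[0.3034, -0.0787, 0.0562],
 [-0.0787, 0.1685, 0.0225],
 [0.0562, 0.0225, 0.2697]].

Step 3 — form the quadratic (x - mu)^T · Sigma^{-1} · (x - mu):
  Sigma^{-1} · (x - mu) = (0.0112, 0.4045, -0.1461).
  (x - mu)^T · [Sigma^{-1} · (x - mu)] = (1)·(0.0112) + (3)·(0.4045) + (-1)·(-0.1461) = 1.3708.

Step 4 — take square root: d = √(1.3708) ≈ 1.1708.

d(x, mu) = √(1.3708) ≈ 1.1708


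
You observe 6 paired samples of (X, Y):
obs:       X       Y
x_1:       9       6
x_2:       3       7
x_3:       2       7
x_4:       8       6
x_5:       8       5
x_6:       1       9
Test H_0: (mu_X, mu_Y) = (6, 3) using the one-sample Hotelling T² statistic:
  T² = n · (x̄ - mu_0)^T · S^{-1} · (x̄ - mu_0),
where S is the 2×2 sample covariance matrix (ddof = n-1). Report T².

Step 1 — sample mean vector:
  mean(X) = (9 + 3 + 2 + 8 + 8 + 1) / 6 = 31/6 = 5.1667
  mean(Y) = (6 + 7 + 7 + 6 + 5 + 9) / 6 = 40/6 = 6.6667
  x̄ = (5.1667, 6.6667),  deviation x̄ - mu_0 = (5.1667, 6.6667) - (6, 3) = (-0.8333, 3.6667).

Step 2 — sample covariance matrix, S[i,j] = (1/(n-1)) · Σ_k (x_{k,i} - mean_i) · (x_{k,j} - mean_j), divisor n-1 = 5:
  S[X,X] = ((3.8333)·(3.8333) + (-2.1667)·(-2.1667) + (-3.1667)·(-3.1667) + (2.8333)·(2.8333) + (2.8333)·(2.8333) + (-4.1667)·(-4.1667)) / 5 = 62.8333/5 = 12.5667
  S[X,Y] = ((3.8333)·(-0.6667) + (-2.1667)·(0.3333) + (-3.1667)·(0.3333) + (2.8333)·(-0.6667) + (2.8333)·(-1.6667) + (-4.1667)·(2.3333)) / 5 = -20.6667/5 = -4.1333
  S[Y,Y] = ((-0.6667)·(-0.6667) + (0.3333)·(0.3333) + (0.3333)·(0.3333) + (-0.6667)·(-0.6667) + (-1.6667)·(-1.6667) + (2.3333)·(2.3333)) / 5 = 9.3333/5 = 1.8667
  S = [[12.5667, -4.1333],
 [-4.1333, 1.8667]].

Step 3 — invert S. det(S) = 12.5667·1.8667 - (-4.1333)² = 6.3733.
  S^{-1} = (1/det) · [[d, -b], [-b, a]] = [[0.2929, 0.6485],
 [0.6485, 1.9718]].

Step 4 — quadratic form (x̄ - mu_0)^T · S^{-1} · (x̄ - mu_0):
  S^{-1} · (x̄ - mu_0) = (2.1339, 6.6893),
  (x̄ - mu_0)^T · [...] = (-0.8333)·(2.1339) + (3.6667)·(6.6893) = 22.7493.

Step 5 — scale by n: T² = 6 · 22.7493 = 136.4958.

T² ≈ 136.4958


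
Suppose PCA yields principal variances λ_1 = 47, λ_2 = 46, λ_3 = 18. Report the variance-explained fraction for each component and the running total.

Step 1 — total variance = trace(Sigma) = Σ λ_i = 47 + 46 + 18 = 111.

Step 2 — fraction explained by component i = λ_i / Σ λ:
  PC1: 47/111 = 0.4234
  PC2: 46/111 = 0.4144
  PC3: 18/111 = 0.1622

Step 3 — cumulative fraction after k components = (λ_1 + ... + λ_k) / Σ λ:
  k = 1: 47/111 = 0.4234
  k = 2: (47 + 46)/111 = 93/111 = 0.8378
  k = 3: (47 + 46 + 18)/111 = 111/111 = 1

Summary (fraction, with percent):

explained: PC1 0.4234 (42.34%), PC2 0.4144 (41.44%), PC3 0.1622 (16.22%);  cumulative: 0.4234, 0.8378, 1


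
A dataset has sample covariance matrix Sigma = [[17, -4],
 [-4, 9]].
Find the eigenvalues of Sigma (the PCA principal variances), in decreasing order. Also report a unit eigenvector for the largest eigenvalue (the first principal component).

Step 1 — characteristic polynomial of 2×2 Sigma:
  det(Sigma - λI) = λ² - trace · λ + det = 0.
  trace = 17 + 9 = 26, det = 17·9 - (-4)² = 137.
Step 2 — discriminant:
  Δ = trace² - 4·det = 676 - 548 = 128.
Step 3 — eigenvalues:
  λ = (trace ± √Δ)/2 = (26 ± 11.3137)/2,
  λ_1 = 18.6569,  λ_2 = 7.3431.

Step 4 — unit eigenvector for λ_1: solve (Sigma - λ_1 I)v = 0. First row:
  (17 - 18.6569)·v_x + (-4)·v_y = 0, i.e. (-1.6569)·v_x + (-4)·v_y = 0,
  so v ∝ (b, λ_1 - a) = (-4, 1.6569); multiply by -1 so the first entry is positive: u = (4, -1.6569).
  ||u|| = √((4)² + (-1.6569)²) = √(18.7452) ≈ 4.3296,
  v_1 = u/||u|| ≈ (0.9239, -0.3827) (||v_1|| = 1).

λ_1 = 18.6569,  λ_2 = 7.3431;  v_1 ≈ (0.9239, -0.3827)


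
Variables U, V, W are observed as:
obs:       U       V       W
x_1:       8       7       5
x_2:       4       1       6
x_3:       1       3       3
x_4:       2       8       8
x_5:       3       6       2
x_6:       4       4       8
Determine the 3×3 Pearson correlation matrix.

Step 1 — column means:
  mean(U) = (8 + 4 + 1 + 2 + 3 + 4) / 6 = 22/6 = 3.6667
  mean(V) = (7 + 1 + 3 + 8 + 6 + 4) / 6 = 29/6 = 4.8333
  mean(W) = (5 + 6 + 3 + 8 + 2 + 8) / 6 = 32/6 = 5.3333

Step 2 — sample variances and covariances s[i,j] = (1/(n-1)) · Σ_k (x_{k,i} - mean_i) · (x_{k,j} - mean_j), with n-1 = 5:
  s[U,U] = ((4.3333)·(4.3333) + (0.3333)·(0.3333) + (-2.6667)·(-2.6667) + (-1.6667)·(-1.6667) + (-0.6667)·(-0.6667) + (0.3333)·(0.3333)) / 5 = 29.3333/5 = 5.8667
  s[U,V] = ((4.3333)·(2.1667) + (0.3333)·(-3.8333) + (-2.6667)·(-1.8333) + (-1.6667)·(3.1667) + (-0.6667)·(1.1667) + (0.3333)·(-0.8333)) / 5 = 6.6667/5 = 1.3333
  s[U,W] = ((4.3333)·(-0.3333) + (0.3333)·(0.6667) + (-2.6667)·(-2.3333) + (-1.6667)·(2.6667) + (-0.6667)·(-3.3333) + (0.3333)·(2.6667)) / 5 = 3.6667/5 = 0.7333
  s[V,V] = ((2.1667)·(2.1667) + (-3.8333)·(-3.8333) + (-1.8333)·(-1.8333) + (3.1667)·(3.1667) + (1.1667)·(1.1667) + (-0.8333)·(-0.8333)) / 5 = 34.8333/5 = 6.9667
  s[V,W] = ((2.1667)·(-0.3333) + (-3.8333)·(0.6667) + (-1.8333)·(-2.3333) + (3.1667)·(2.6667) + (1.1667)·(-3.3333) + (-0.8333)·(2.6667)) / 5 = 3.3333/5 = 0.6667
  s[W,W] = ((-0.3333)·(-0.3333) + (0.6667)·(0.6667) + (-2.3333)·(-2.3333) + (2.6667)·(2.6667) + (-3.3333)·(-3.3333) + (2.6667)·(2.6667)) / 5 = 31.3333/5 = 6.2667
  Sample standard deviations s_i = √(s[i,i]):
  s(U) = √(5.8667) = 2.4221
  s(V) = √(6.9667) = 2.6394
  s(W) = √(6.2667) = 2.5033

Step 3 — r_{ij} = s_{ij} / (s_i · s_j):
  r[U,U] = 1 (diagonal).
  r[U,V] = 1.3333 / (2.4221 · 2.6394) = 1.3333 / 6.3931 = 0.2086
  r[U,W] = 0.7333 / (2.4221 · 2.5033) = 0.7333 / 6.0634 = 0.1209
  r[V,V] = 1 (diagonal).
  r[V,W] = 0.6667 / (2.6394 · 2.5033) = 0.6667 / 6.6074 = 0.1009
  r[W,W] = 1 (diagonal).

R is symmetric with unit diagonal. Assembling:

R = [[1, 0.2086, 0.1209],
 [0.2086, 1, 0.1009],
 [0.1209, 0.1009, 1]]


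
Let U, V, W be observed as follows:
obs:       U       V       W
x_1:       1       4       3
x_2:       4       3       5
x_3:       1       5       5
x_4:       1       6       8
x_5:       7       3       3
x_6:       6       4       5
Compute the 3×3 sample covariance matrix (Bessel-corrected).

Step 1 — column means:
  mean(U) = (1 + 4 + 1 + 1 + 7 + 6) / 6 = 20/6 = 3.3333
  mean(V) = (4 + 3 + 5 + 6 + 3 + 4) / 6 = 25/6 = 4.1667
  mean(W) = (3 + 5 + 5 + 8 + 3 + 5) / 6 = 29/6 = 4.8333

Step 2 — sample covariance S[i,j] = (1/(n-1)) · Σ_k (x_{k,i} - mean_i) · (x_{k,j} - mean_j), with n-1 = 5.
  S[U,U] = ((-2.3333)·(-2.3333) + (0.6667)·(0.6667) + (-2.3333)·(-2.3333) + (-2.3333)·(-2.3333) + (3.6667)·(3.6667) + (2.6667)·(2.6667)) / 5 = 37.3333/5 = 7.4667
  S[U,V] = ((-2.3333)·(-0.1667) + (0.6667)·(-1.1667) + (-2.3333)·(0.8333) + (-2.3333)·(1.8333) + (3.6667)·(-1.1667) + (2.6667)·(-0.1667)) / 5 = -11.3333/5 = -2.2667
  S[U,W] = ((-2.3333)·(-1.8333) + (0.6667)·(0.1667) + (-2.3333)·(0.1667) + (-2.3333)·(3.1667) + (3.6667)·(-1.8333) + (2.6667)·(0.1667)) / 5 = -9.6667/5 = -1.9333
  S[V,V] = ((-0.1667)·(-0.1667) + (-1.1667)·(-1.1667) + (0.8333)·(0.8333) + (1.8333)·(1.8333) + (-1.1667)·(-1.1667) + (-0.1667)·(-0.1667)) / 5 = 6.8333/5 = 1.3667
  S[V,W] = ((-0.1667)·(-1.8333) + (-1.1667)·(0.1667) + (0.8333)·(0.1667) + (1.8333)·(3.1667) + (-1.1667)·(-1.8333) + (-0.1667)·(0.1667)) / 5 = 8.1667/5 = 1.6333
  S[W,W] = ((-1.8333)·(-1.8333) + (0.1667)·(0.1667) + (0.1667)·(0.1667) + (3.1667)·(3.1667) + (-1.8333)·(-1.8333) + (0.1667)·(0.1667)) / 5 = 16.8333/5 = 3.3667

S is symmetric (S[j,i] = S[i,j]). Assembling:

S = [[7.4667, -2.2667, -1.9333],
 [-2.2667, 1.3667, 1.6333],
 [-1.9333, 1.6333, 3.3667]]


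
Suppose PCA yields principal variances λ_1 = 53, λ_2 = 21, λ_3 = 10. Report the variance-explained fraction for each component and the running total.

Step 1 — total variance = trace(Sigma) = Σ λ_i = 53 + 21 + 10 = 84.

Step 2 — fraction explained by component i = λ_i / Σ λ:
  PC1: 53/84 = 0.631
  PC2: 21/84 = 0.25
  PC3: 10/84 = 0.119

Step 3 — cumulative fraction after k components = (λ_1 + ... + λ_k) / Σ λ:
  k = 1: 53/84 = 0.631
  k = 2: (53 + 21)/84 = 74/84 = 0.881
  k = 3: (53 + 21 + 10)/84 = 84/84 = 1

Summary (fraction, with percent):

explained: PC1 0.631 (63.1%), PC2 0.25 (25%), PC3 0.119 (11.9%);  cumulative: 0.631, 0.881, 1


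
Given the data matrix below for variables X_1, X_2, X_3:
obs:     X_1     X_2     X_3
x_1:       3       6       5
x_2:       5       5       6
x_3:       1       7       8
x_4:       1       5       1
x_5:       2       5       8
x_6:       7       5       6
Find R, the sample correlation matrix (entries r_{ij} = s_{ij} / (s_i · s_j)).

Step 1 — column means:
  mean(X_1) = (3 + 5 + 1 + 1 + 2 + 7) / 6 = 19/6 = 3.1667
  mean(X_2) = (6 + 5 + 7 + 5 + 5 + 5) / 6 = 33/6 = 5.5
  mean(X_3) = (5 + 6 + 8 + 1 + 8 + 6) / 6 = 34/6 = 5.6667

Step 2 — sample variances and covariances s[i,j] = (1/(n-1)) · Σ_k (x_{k,i} - mean_i) · (x_{k,j} - mean_j), with n-1 = 5:
  s[X_1,X_1] = ((-0.1667)·(-0.1667) + (1.8333)·(1.8333) + (-2.1667)·(-2.1667) + (-2.1667)·(-2.1667) + (-1.1667)·(-1.1667) + (3.8333)·(3.8333)) / 5 = 28.8333/5 = 5.7667
  s[X_1,X_2] = ((-0.1667)·(0.5) + (1.8333)·(-0.5) + (-2.1667)·(1.5) + (-2.1667)·(-0.5) + (-1.1667)·(-0.5) + (3.8333)·(-0.5)) / 5 = -4.5/5 = -0.9
  s[X_1,X_3] = ((-0.1667)·(-0.6667) + (1.8333)·(0.3333) + (-2.1667)·(2.3333) + (-2.1667)·(-4.6667) + (-1.1667)·(2.3333) + (3.8333)·(0.3333)) / 5 = 4.3333/5 = 0.8667
  s[X_2,X_2] = ((0.5)·(0.5) + (-0.5)·(-0.5) + (1.5)·(1.5) + (-0.5)·(-0.5) + (-0.5)·(-0.5) + (-0.5)·(-0.5)) / 5 = 3.5/5 = 0.7
  s[X_2,X_3] = ((0.5)·(-0.6667) + (-0.5)·(0.3333) + (1.5)·(2.3333) + (-0.5)·(-4.6667) + (-0.5)·(2.3333) + (-0.5)·(0.3333)) / 5 = 4/5 = 0.8
  s[X_3,X_3] = ((-0.6667)·(-0.6667) + (0.3333)·(0.3333) + (2.3333)·(2.3333) + (-4.6667)·(-4.6667) + (2.3333)·(2.3333) + (0.3333)·(0.3333)) / 5 = 33.3333/5 = 6.6667
  Sample standard deviations s_i = √(s[i,i]):
  s(X_1) = √(5.7667) = 2.4014
  s(X_2) = √(0.7) = 0.8367
  s(X_3) = √(6.6667) = 2.582

Step 3 — r_{ij} = s_{ij} / (s_i · s_j):
  r[X_1,X_1] = 1 (diagonal).
  r[X_1,X_2] = -0.9 / (2.4014 · 0.8367) = -0.9 / 2.0091 = -0.448
  r[X_1,X_3] = 0.8667 / (2.4014 · 2.582) = 0.8667 / 6.2004 = 0.1398
  r[X_2,X_2] = 1 (diagonal).
  r[X_2,X_3] = 0.8 / (0.8367 · 2.582) = 0.8 / 2.1602 = 0.3703
  r[X_3,X_3] = 1 (diagonal).

R is symmetric with unit diagonal. Assembling:

R = [[1, -0.448, 0.1398],
 [-0.448, 1, 0.3703],
 [0.1398, 0.3703, 1]]


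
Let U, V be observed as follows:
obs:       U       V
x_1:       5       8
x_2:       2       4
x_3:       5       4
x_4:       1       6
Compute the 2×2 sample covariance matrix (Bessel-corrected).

Step 1 — column means:
  mean(U) = (5 + 2 + 5 + 1) / 4 = 13/4 = 3.25
  mean(V) = (8 + 4 + 4 + 6) / 4 = 22/4 = 5.5

Step 2 — sample covariance S[i,j] = (1/(n-1)) · Σ_k (x_{k,i} - mean_i) · (x_{k,j} - mean_j), with n-1 = 3.
  S[U,U] = ((1.75)·(1.75) + (-1.25)·(-1.25) + (1.75)·(1.75) + (-2.25)·(-2.25)) / 3 = 12.75/3 = 4.25
  S[U,V] = ((1.75)·(2.5) + (-1.25)·(-1.5) + (1.75)·(-1.5) + (-2.25)·(0.5)) / 3 = 2.5/3 = 0.8333
  S[V,V] = ((2.5)·(2.5) + (-1.5)·(-1.5) + (-1.5)·(-1.5) + (0.5)·(0.5)) / 3 = 11/3 = 3.6667

S is symmetric (S[j,i] = S[i,j]). Assembling:

S = [[4.25, 0.8333],
 [0.8333, 3.6667]]


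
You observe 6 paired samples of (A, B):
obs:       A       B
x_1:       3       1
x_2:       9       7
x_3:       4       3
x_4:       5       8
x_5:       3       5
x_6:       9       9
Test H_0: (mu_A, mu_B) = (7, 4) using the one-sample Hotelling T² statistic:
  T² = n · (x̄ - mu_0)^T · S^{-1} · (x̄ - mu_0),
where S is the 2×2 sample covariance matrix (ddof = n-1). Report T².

Step 1 — sample mean vector:
  mean(A) = (3 + 9 + 4 + 5 + 3 + 9) / 6 = 33/6 = 5.5
  mean(B) = (1 + 7 + 3 + 8 + 5 + 9) / 6 = 33/6 = 5.5
  x̄ = (5.5, 5.5),  deviation x̄ - mu_0 = (5.5, 5.5) - (7, 4) = (-1.5, 1.5).

Step 2 — sample covariance matrix, S[i,j] = (1/(n-1)) · Σ_k (x_{k,i} - mean_i) · (x_{k,j} - mean_j), divisor n-1 = 5:
  S[A,A] = ((-2.5)·(-2.5) + (3.5)·(3.5) + (-1.5)·(-1.5) + (-0.5)·(-0.5) + (-2.5)·(-2.5) + (3.5)·(3.5)) / 5 = 39.5/5 = 7.9
  S[A,B] = ((-2.5)·(-4.5) + (3.5)·(1.5) + (-1.5)·(-2.5) + (-0.5)·(2.5) + (-2.5)·(-0.5) + (3.5)·(3.5)) / 5 = 32.5/5 = 6.5
  S[B,B] = ((-4.5)·(-4.5) + (1.5)·(1.5) + (-2.5)·(-2.5) + (2.5)·(2.5) + (-0.5)·(-0.5) + (3.5)·(3.5)) / 5 = 47.5/5 = 9.5
  S = [[7.9, 6.5],
 [6.5, 9.5]].

Step 3 — invert S. det(S) = 7.9·9.5 - (6.5)² = 32.8.
  S^{-1} = (1/det) · [[d, -b], [-b, a]] = [[0.2896, -0.1982],
 [-0.1982, 0.2409]].

Step 4 — quadratic form (x̄ - mu_0)^T · S^{-1} · (x̄ - mu_0):
  S^{-1} · (x̄ - mu_0) = (-0.7317, 0.6585),
  (x̄ - mu_0)^T · [...] = (-1.5)·(-0.7317) + (1.5)·(0.6585) = 2.0854.

Step 5 — scale by n: T² = 6 · 2.0854 = 12.5122.

T² ≈ 12.5122


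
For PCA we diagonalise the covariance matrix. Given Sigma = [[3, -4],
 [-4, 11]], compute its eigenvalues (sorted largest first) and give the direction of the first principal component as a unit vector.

Step 1 — characteristic polynomial of 2×2 Sigma:
  det(Sigma - λI) = λ² - trace · λ + det = 0.
  trace = 3 + 11 = 14, det = 3·11 - (-4)² = 17.
Step 2 — discriminant:
  Δ = trace² - 4·det = 196 - 68 = 128.
Step 3 — eigenvalues:
  λ = (trace ± √Δ)/2 = (14 ± 11.3137)/2,
  λ_1 = 12.6569,  λ_2 = 1.3431.

Step 4 — unit eigenvector for λ_1: solve (Sigma - λ_1 I)v = 0. First row:
  (3 - 12.6569)·v_x + (-4)·v_y = 0, i.e. (-9.6569)·v_x + (-4)·v_y = 0,
  so v ∝ (b, λ_1 - a) = (-4, 9.6569); multiply by -1 so the first entry is positive: u = (4, -9.6569).
  ||u|| = √((4)² + (-9.6569)²) = √(109.2548) ≈ 10.4525,
  v_1 = u/||u|| ≈ (0.3827, -0.9239) (||v_1|| = 1).

λ_1 = 12.6569,  λ_2 = 1.3431;  v_1 ≈ (0.3827, -0.9239)


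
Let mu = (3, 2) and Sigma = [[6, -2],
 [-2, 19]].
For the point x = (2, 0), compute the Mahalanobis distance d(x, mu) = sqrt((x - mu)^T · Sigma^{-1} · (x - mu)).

Step 1 — centre the observation: (x - mu) = (-1, -2).

Step 2 — invert Sigma. det(Sigma) = 6·19 - (-2)² = 110.
  Sigma^{-1} = (1/det) · [[d, -b], [-b, a]] = [[0.1727, 0.0182],
 [0.0182, 0.0545]].

Step 3 — form the quadratic (x - mu)^T · Sigma^{-1} · (x - mu):
  Sigma^{-1} · (x - mu) = (-0.2091, -0.1273).
  (x - mu)^T · [Sigma^{-1} · (x - mu)] = (-1)·(-0.2091) + (-2)·(-0.1273) = 0.4636.

Step 4 — take square root: d = √(0.4636) ≈ 0.6809.

d(x, mu) = √(0.4636) ≈ 0.6809


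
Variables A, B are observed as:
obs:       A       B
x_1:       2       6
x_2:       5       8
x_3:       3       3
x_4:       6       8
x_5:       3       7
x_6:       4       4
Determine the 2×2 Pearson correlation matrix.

Step 1 — column means:
  mean(A) = (2 + 5 + 3 + 6 + 3 + 4) / 6 = 23/6 = 3.8333
  mean(B) = (6 + 8 + 3 + 8 + 7 + 4) / 6 = 36/6 = 6

Step 2 — sample variances and covariances s[i,j] = (1/(n-1)) · Σ_k (x_{k,i} - mean_i) · (x_{k,j} - mean_j), with n-1 = 5:
  s[A,A] = ((-1.8333)·(-1.8333) + (1.1667)·(1.1667) + (-0.8333)·(-0.8333) + (2.1667)·(2.1667) + (-0.8333)·(-0.8333) + (0.1667)·(0.1667)) / 5 = 10.8333/5 = 2.1667
  s[A,B] = ((-1.8333)·(0) + (1.1667)·(2) + (-0.8333)·(-3) + (2.1667)·(2) + (-0.8333)·(1) + (0.1667)·(-2)) / 5 = 8/5 = 1.6
  s[B,B] = ((0)·(0) + (2)·(2) + (-3)·(-3) + (2)·(2) + (1)·(1) + (-2)·(-2)) / 5 = 22/5 = 4.4
  Sample standard deviations s_i = √(s[i,i]):
  s(A) = √(2.1667) = 1.472
  s(B) = √(4.4) = 2.0976

Step 3 — r_{ij} = s_{ij} / (s_i · s_j):
  r[A,A] = 1 (diagonal).
  r[A,B] = 1.6 / (1.472 · 2.0976) = 1.6 / 3.0876 = 0.5182
  r[B,B] = 1 (diagonal).

R is symmetric with unit diagonal. Assembling:

R = [[1, 0.5182],
 [0.5182, 1]]


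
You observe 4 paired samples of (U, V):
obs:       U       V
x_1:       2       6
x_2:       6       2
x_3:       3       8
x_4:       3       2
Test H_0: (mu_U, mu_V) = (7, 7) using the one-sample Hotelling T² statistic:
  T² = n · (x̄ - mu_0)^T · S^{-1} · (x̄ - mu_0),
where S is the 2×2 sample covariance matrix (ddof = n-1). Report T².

Step 1 — sample mean vector:
  mean(U) = (2 + 6 + 3 + 3) / 4 = 14/4 = 3.5
  mean(V) = (6 + 2 + 8 + 2) / 4 = 18/4 = 4.5
  x̄ = (3.5, 4.5),  deviation x̄ - mu_0 = (3.5, 4.5) - (7, 7) = (-3.5, -2.5).

Step 2 — sample covariance matrix, S[i,j] = (1/(n-1)) · Σ_k (x_{k,i} - mean_i) · (x_{k,j} - mean_j), divisor n-1 = 3:
  S[U,U] = ((-1.5)·(-1.5) + (2.5)·(2.5) + (-0.5)·(-0.5) + (-0.5)·(-0.5)) / 3 = 9/3 = 3
  S[U,V] = ((-1.5)·(1.5) + (2.5)·(-2.5) + (-0.5)·(3.5) + (-0.5)·(-2.5)) / 3 = -9/3 = -3
  S[V,V] = ((1.5)·(1.5) + (-2.5)·(-2.5) + (3.5)·(3.5) + (-2.5)·(-2.5)) / 3 = 27/3 = 9
  S = [[3, -3],
 [-3, 9]].

Step 3 — invert S. det(S) = 3·9 - (-3)² = 18.
  S^{-1} = (1/det) · [[d, -b], [-b, a]] = [[0.5, 0.1667],
 [0.1667, 0.1667]].

Step 4 — quadratic form (x̄ - mu_0)^T · S^{-1} · (x̄ - mu_0):
  S^{-1} · (x̄ - mu_0) = (-2.1667, -1),
  (x̄ - mu_0)^T · [...] = (-3.5)·(-2.1667) + (-2.5)·(-1) = 10.0833.

Step 5 — scale by n: T² = 4 · 10.0833 = 40.3333.

T² ≈ 40.3333


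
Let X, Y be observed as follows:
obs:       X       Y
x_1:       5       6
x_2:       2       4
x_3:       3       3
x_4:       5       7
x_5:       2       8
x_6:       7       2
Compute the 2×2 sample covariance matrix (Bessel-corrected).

Step 1 — column means:
  mean(X) = (5 + 2 + 3 + 5 + 2 + 7) / 6 = 24/6 = 4
  mean(Y) = (6 + 4 + 3 + 7 + 8 + 2) / 6 = 30/6 = 5

Step 2 — sample covariance S[i,j] = (1/(n-1)) · Σ_k (x_{k,i} - mean_i) · (x_{k,j} - mean_j), with n-1 = 5.
  S[X,X] = ((1)·(1) + (-2)·(-2) + (-1)·(-1) + (1)·(1) + (-2)·(-2) + (3)·(3)) / 5 = 20/5 = 4
  S[X,Y] = ((1)·(1) + (-2)·(-1) + (-1)·(-2) + (1)·(2) + (-2)·(3) + (3)·(-3)) / 5 = -8/5 = -1.6
  S[Y,Y] = ((1)·(1) + (-1)·(-1) + (-2)·(-2) + (2)·(2) + (3)·(3) + (-3)·(-3)) / 5 = 28/5 = 5.6

S is symmetric (S[j,i] = S[i,j]). Assembling:

S = [[4, -1.6],
 [-1.6, 5.6]]


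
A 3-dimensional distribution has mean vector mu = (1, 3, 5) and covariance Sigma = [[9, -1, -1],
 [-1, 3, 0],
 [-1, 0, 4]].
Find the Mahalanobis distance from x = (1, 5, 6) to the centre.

Step 1 — centre the observation: (x - mu) = (0, 2, 1).

Step 2 — invert Sigma (cofactor / det for 3×3, or solve directly):
  Sigma^{-1} = [[0.1188, 0.0396, 0.0297],
 [0.0396, 0.3465, 0.0099],
 [0.0297, 0.0099, 0.2574]].

Step 3 — form the quadratic (x - mu)^T · Sigma^{-1} · (x - mu):
  Sigma^{-1} · (x - mu) = (0.1089, 0.703, 0.2772).
  (x - mu)^T · [Sigma^{-1} · (x - mu)] = (0)·(0.1089) + (2)·(0.703) + (1)·(0.2772) = 1.6832.

Step 4 — take square root: d = √(1.6832) ≈ 1.2974.

d(x, mu) = √(1.6832) ≈ 1.2974


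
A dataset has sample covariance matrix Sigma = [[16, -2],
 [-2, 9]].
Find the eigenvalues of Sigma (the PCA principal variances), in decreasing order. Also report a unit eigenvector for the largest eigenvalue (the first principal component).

Step 1 — characteristic polynomial of 2×2 Sigma:
  det(Sigma - λI) = λ² - trace · λ + det = 0.
  trace = 16 + 9 = 25, det = 16·9 - (-2)² = 140.
Step 2 — discriminant:
  Δ = trace² - 4·det = 625 - 560 = 65.
Step 3 — eigenvalues:
  λ = (trace ± √Δ)/2 = (25 ± 8.0623)/2,
  λ_1 = 16.5311,  λ_2 = 8.4689.

Step 4 — unit eigenvector for λ_1: solve (Sigma - λ_1 I)v = 0. First row:
  (16 - 16.5311)·v_x + (-2)·v_y = 0, i.e. (-0.5311)·v_x + (-2)·v_y = 0,
  so v ∝ (b, λ_1 - a) = (-2, 0.5311); multiply by -1 so the first entry is positive: u = (2, -0.5311).
  ||u|| = √((2)² + (-0.5311)²) = √(4.2821) ≈ 2.0693,
  v_1 = u/||u|| ≈ (0.9665, -0.2567) (||v_1|| = 1).

λ_1 = 16.5311,  λ_2 = 8.4689;  v_1 ≈ (0.9665, -0.2567)


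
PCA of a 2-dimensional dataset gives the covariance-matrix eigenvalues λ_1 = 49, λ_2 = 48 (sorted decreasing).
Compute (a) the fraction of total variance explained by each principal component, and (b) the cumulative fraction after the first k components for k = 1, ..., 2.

Step 1 — total variance = trace(Sigma) = Σ λ_i = 49 + 48 = 97.

Step 2 — fraction explained by component i = λ_i / Σ λ:
  PC1: 49/97 = 0.5052
  PC2: 48/97 = 0.4948

Step 3 — cumulative fraction after k components = (λ_1 + ... + λ_k) / Σ λ:
  k = 1: 49/97 = 0.5052
  k = 2: (49 + 48)/97 = 97/97 = 1

Summary (fraction, with percent):

explained: PC1 0.5052 (50.52%), PC2 0.4948 (49.48%);  cumulative: 0.5052, 1


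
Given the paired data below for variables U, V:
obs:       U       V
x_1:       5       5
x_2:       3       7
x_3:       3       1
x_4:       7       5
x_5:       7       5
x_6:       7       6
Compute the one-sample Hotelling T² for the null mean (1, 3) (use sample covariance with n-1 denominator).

Step 1 — sample mean vector:
  mean(U) = (5 + 3 + 3 + 7 + 7 + 7) / 6 = 32/6 = 5.3333
  mean(V) = (5 + 7 + 1 + 5 + 5 + 6) / 6 = 29/6 = 4.8333
  x̄ = (5.3333, 4.8333),  deviation x̄ - mu_0 = (5.3333, 4.8333) - (1, 3) = (4.3333, 1.8333).

Step 2 — sample covariance matrix, S[i,j] = (1/(n-1)) · Σ_k (x_{k,i} - mean_i) · (x_{k,j} - mean_j), divisor n-1 = 5:
  S[U,U] = ((-0.3333)·(-0.3333) + (-2.3333)·(-2.3333) + (-2.3333)·(-2.3333) + (1.6667)·(1.6667) + (1.6667)·(1.6667) + (1.6667)·(1.6667)) / 5 = 19.3333/5 = 3.8667
  S[U,V] = ((-0.3333)·(0.1667) + (-2.3333)·(2.1667) + (-2.3333)·(-3.8333) + (1.6667)·(0.1667) + (1.6667)·(0.1667) + (1.6667)·(1.1667)) / 5 = 6.3333/5 = 1.2667
  S[V,V] = ((0.1667)·(0.1667) + (2.1667)·(2.1667) + (-3.8333)·(-3.8333) + (0.1667)·(0.1667) + (0.1667)·(0.1667) + (1.1667)·(1.1667)) / 5 = 20.8333/5 = 4.1667
  S = [[3.8667, 1.2667],
 [1.2667, 4.1667]].

Step 3 — invert S. det(S) = 3.8667·4.1667 - (1.2667)² = 14.5067.
  S^{-1} = (1/det) · [[d, -b], [-b, a]] = [[0.2872, -0.0873],
 [-0.0873, 0.2665]].

Step 4 — quadratic form (x̄ - mu_0)^T · S^{-1} · (x̄ - mu_0):
  S^{-1} · (x̄ - mu_0) = (1.0846, 0.1103),
  (x̄ - mu_0)^T · [...] = (4.3333)·(1.0846) + (1.8333)·(0.1103) = 4.902.

Step 5 — scale by n: T² = 6 · 4.902 = 29.4118.

T² ≈ 29.4118


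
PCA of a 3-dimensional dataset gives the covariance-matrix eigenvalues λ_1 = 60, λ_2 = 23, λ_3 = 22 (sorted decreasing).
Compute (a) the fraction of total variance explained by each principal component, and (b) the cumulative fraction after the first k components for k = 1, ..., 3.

Step 1 — total variance = trace(Sigma) = Σ λ_i = 60 + 23 + 22 = 105.

Step 2 — fraction explained by component i = λ_i / Σ λ:
  PC1: 60/105 = 0.5714
  PC2: 23/105 = 0.219
  PC3: 22/105 = 0.2095

Step 3 — cumulative fraction after k components = (λ_1 + ... + λ_k) / Σ λ:
  k = 1: 60/105 = 0.5714
  k = 2: (60 + 23)/105 = 83/105 = 0.7905
  k = 3: (60 + 23 + 22)/105 = 105/105 = 1

Summary (fraction, with percent):

explained: PC1 0.5714 (57.14%), PC2 0.219 (21.9%), PC3 0.2095 (20.95%);  cumulative: 0.5714, 0.7905, 1


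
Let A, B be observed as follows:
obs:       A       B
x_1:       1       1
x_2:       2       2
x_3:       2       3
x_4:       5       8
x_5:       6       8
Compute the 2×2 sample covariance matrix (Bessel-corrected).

Step 1 — column means:
  mean(A) = (1 + 2 + 2 + 5 + 6) / 5 = 16/5 = 3.2
  mean(B) = (1 + 2 + 3 + 8 + 8) / 5 = 22/5 = 4.4

Step 2 — sample covariance S[i,j] = (1/(n-1)) · Σ_k (x_{k,i} - mean_i) · (x_{k,j} - mean_j), with n-1 = 4.
  S[A,A] = ((-2.2)·(-2.2) + (-1.2)·(-1.2) + (-1.2)·(-1.2) + (1.8)·(1.8) + (2.8)·(2.8)) / 4 = 18.8/4 = 4.7
  S[A,B] = ((-2.2)·(-3.4) + (-1.2)·(-2.4) + (-1.2)·(-1.4) + (1.8)·(3.6) + (2.8)·(3.6)) / 4 = 28.6/4 = 7.15
  S[B,B] = ((-3.4)·(-3.4) + (-2.4)·(-2.4) + (-1.4)·(-1.4) + (3.6)·(3.6) + (3.6)·(3.6)) / 4 = 45.2/4 = 11.3

S is symmetric (S[j,i] = S[i,j]). Assembling:

S = [[4.7, 7.15],
 [7.15, 11.3]]


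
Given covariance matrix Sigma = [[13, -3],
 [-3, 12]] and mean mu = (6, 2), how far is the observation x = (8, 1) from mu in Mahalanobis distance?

Step 1 — centre the observation: (x - mu) = (2, -1).

Step 2 — invert Sigma. det(Sigma) = 13·12 - (-3)² = 147.
  Sigma^{-1} = (1/det) · [[d, -b], [-b, a]] = [[0.0816, 0.0204],
 [0.0204, 0.0884]].

Step 3 — form the quadratic (x - mu)^T · Sigma^{-1} · (x - mu):
  Sigma^{-1} · (x - mu) = (0.1429, -0.0476).
  (x - mu)^T · [Sigma^{-1} · (x - mu)] = (2)·(0.1429) + (-1)·(-0.0476) = 0.3333.

Step 4 — take square root: d = √(0.3333) ≈ 0.5774.

d(x, mu) = √(0.3333) ≈ 0.5774


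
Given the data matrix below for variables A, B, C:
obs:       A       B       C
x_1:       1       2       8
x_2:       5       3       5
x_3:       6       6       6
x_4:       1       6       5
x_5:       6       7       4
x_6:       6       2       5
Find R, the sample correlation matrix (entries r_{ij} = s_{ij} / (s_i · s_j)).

Step 1 — column means:
  mean(A) = (1 + 5 + 6 + 1 + 6 + 6) / 6 = 25/6 = 4.1667
  mean(B) = (2 + 3 + 6 + 6 + 7 + 2) / 6 = 26/6 = 4.3333
  mean(C) = (8 + 5 + 6 + 5 + 4 + 5) / 6 = 33/6 = 5.5

Step 2 — sample variances and covariances s[i,j] = (1/(n-1)) · Σ_k (x_{k,i} - mean_i) · (x_{k,j} - mean_j), with n-1 = 5:
  s[A,A] = ((-3.1667)·(-3.1667) + (0.8333)·(0.8333) + (1.8333)·(1.8333) + (-3.1667)·(-3.1667) + (1.8333)·(1.8333) + (1.8333)·(1.8333)) / 5 = 30.8333/5 = 6.1667
  s[A,B] = ((-3.1667)·(-2.3333) + (0.8333)·(-1.3333) + (1.8333)·(1.6667) + (-3.1667)·(1.6667) + (1.8333)·(2.6667) + (1.8333)·(-2.3333)) / 5 = 4.6667/5 = 0.9333
  s[A,C] = ((-3.1667)·(2.5) + (0.8333)·(-0.5) + (1.8333)·(0.5) + (-3.1667)·(-0.5) + (1.8333)·(-1.5) + (1.8333)·(-0.5)) / 5 = -9.5/5 = -1.9
  s[B,B] = ((-2.3333)·(-2.3333) + (-1.3333)·(-1.3333) + (1.6667)·(1.6667) + (1.6667)·(1.6667) + (2.6667)·(2.6667) + (-2.3333)·(-2.3333)) / 5 = 25.3333/5 = 5.0667
  s[B,C] = ((-2.3333)·(2.5) + (-1.3333)·(-0.5) + (1.6667)·(0.5) + (1.6667)·(-0.5) + (2.6667)·(-1.5) + (-2.3333)·(-0.5)) / 5 = -8/5 = -1.6
  s[C,C] = ((2.5)·(2.5) + (-0.5)·(-0.5) + (0.5)·(0.5) + (-0.5)·(-0.5) + (-1.5)·(-1.5) + (-0.5)·(-0.5)) / 5 = 9.5/5 = 1.9
  Sample standard deviations s_i = √(s[i,i]):
  s(A) = √(6.1667) = 2.4833
  s(B) = √(5.0667) = 2.2509
  s(C) = √(1.9) = 1.3784

Step 3 — r_{ij} = s_{ij} / (s_i · s_j):
  r[A,A] = 1 (diagonal).
  r[A,B] = 0.9333 / (2.4833 · 2.2509) = 0.9333 / 5.5897 = 0.167
  r[A,C] = -1.9 / (2.4833 · 1.3784) = -1.9 / 3.423 = -0.5551
  r[B,B] = 1 (diagonal).
  r[B,C] = -1.6 / (2.2509 · 1.3784) = -1.6 / 3.1027 = -0.5157
  r[C,C] = 1 (diagonal).

R is symmetric with unit diagonal. Assembling:

R = [[1, 0.167, -0.5551],
 [0.167, 1, -0.5157],
 [-0.5551, -0.5157, 1]]


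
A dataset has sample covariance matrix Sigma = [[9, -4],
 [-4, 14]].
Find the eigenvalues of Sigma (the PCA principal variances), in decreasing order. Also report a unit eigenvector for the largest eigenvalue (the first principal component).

Step 1 — characteristic polynomial of 2×2 Sigma:
  det(Sigma - λI) = λ² - trace · λ + det = 0.
  trace = 9 + 14 = 23, det = 9·14 - (-4)² = 110.
Step 2 — discriminant:
  Δ = trace² - 4·det = 529 - 440 = 89.
Step 3 — eigenvalues:
  λ = (trace ± √Δ)/2 = (23 ± 9.434)/2,
  λ_1 = 16.217,  λ_2 = 6.783.

Step 4 — unit eigenvector for λ_1: solve (Sigma - λ_1 I)v = 0. First row:
  (9 - 16.217)·v_x + (-4)·v_y = 0, i.e. (-7.217)·v_x + (-4)·v_y = 0,
  so v ∝ (b, λ_1 - a) = (-4, 7.217); multiply by -1 so the first entry is positive: u = (4, -7.217).
  ||u|| = √((4)² + (-7.217)²) = √(68.085) ≈ 8.2514,
  v_1 = u/||u|| ≈ (0.4848, -0.8746) (||v_1|| = 1).

λ_1 = 16.217,  λ_2 = 6.783;  v_1 ≈ (0.4848, -0.8746)


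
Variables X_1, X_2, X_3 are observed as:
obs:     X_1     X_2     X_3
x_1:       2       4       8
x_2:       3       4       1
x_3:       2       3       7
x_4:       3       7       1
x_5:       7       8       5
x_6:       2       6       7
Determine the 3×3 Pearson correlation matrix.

Step 1 — column means:
  mean(X_1) = (2 + 3 + 2 + 3 + 7 + 2) / 6 = 19/6 = 3.1667
  mean(X_2) = (4 + 4 + 3 + 7 + 8 + 6) / 6 = 32/6 = 5.3333
  mean(X_3) = (8 + 1 + 7 + 1 + 5 + 7) / 6 = 29/6 = 4.8333

Step 2 — sample variances and covariances s[i,j] = (1/(n-1)) · Σ_k (x_{k,i} - mean_i) · (x_{k,j} - mean_j), with n-1 = 5:
  s[X_1,X_1] = ((-1.1667)·(-1.1667) + (-0.1667)·(-0.1667) + (-1.1667)·(-1.1667) + (-0.1667)·(-0.1667) + (3.8333)·(3.8333) + (-1.1667)·(-1.1667)) / 5 = 18.8333/5 = 3.7667
  s[X_1,X_2] = ((-1.1667)·(-1.3333) + (-0.1667)·(-1.3333) + (-1.1667)·(-2.3333) + (-0.1667)·(1.6667) + (3.8333)·(2.6667) + (-1.1667)·(0.6667)) / 5 = 13.6667/5 = 2.7333
  s[X_1,X_3] = ((-1.1667)·(3.1667) + (-0.1667)·(-3.8333) + (-1.1667)·(2.1667) + (-0.1667)·(-3.8333) + (3.8333)·(0.1667) + (-1.1667)·(2.1667)) / 5 = -6.8333/5 = -1.3667
  s[X_2,X_2] = ((-1.3333)·(-1.3333) + (-1.3333)·(-1.3333) + (-2.3333)·(-2.3333) + (1.6667)·(1.6667) + (2.6667)·(2.6667) + (0.6667)·(0.6667)) / 5 = 19.3333/5 = 3.8667
  s[X_2,X_3] = ((-1.3333)·(3.1667) + (-1.3333)·(-3.8333) + (-2.3333)·(2.1667) + (1.6667)·(-3.8333) + (2.6667)·(0.1667) + (0.6667)·(2.1667)) / 5 = -8.6667/5 = -1.7333
  s[X_3,X_3] = ((3.1667)·(3.1667) + (-3.8333)·(-3.8333) + (2.1667)·(2.1667) + (-3.8333)·(-3.8333) + (0.1667)·(0.1667) + (2.1667)·(2.1667)) / 5 = 48.8333/5 = 9.7667
  Sample standard deviations s_i = √(s[i,i]):
  s(X_1) = √(3.7667) = 1.9408
  s(X_2) = √(3.8667) = 1.9664
  s(X_3) = √(9.7667) = 3.1252

Step 3 — r_{ij} = s_{ij} / (s_i · s_j):
  r[X_1,X_1] = 1 (diagonal).
  r[X_1,X_2] = 2.7333 / (1.9408 · 1.9664) = 2.7333 / 3.8163 = 0.7162
  r[X_1,X_3] = -1.3667 / (1.9408 · 3.1252) = -1.3667 / 6.0653 = -0.2253
  r[X_2,X_2] = 1 (diagonal).
  r[X_2,X_3] = -1.7333 / (1.9664 · 3.1252) = -1.7333 / 6.1453 = -0.2821
  r[X_3,X_3] = 1 (diagonal).

R is symmetric with unit diagonal. Assembling:

R = [[1, 0.7162, -0.2253],
 [0.7162, 1, -0.2821],
 [-0.2253, -0.2821, 1]]


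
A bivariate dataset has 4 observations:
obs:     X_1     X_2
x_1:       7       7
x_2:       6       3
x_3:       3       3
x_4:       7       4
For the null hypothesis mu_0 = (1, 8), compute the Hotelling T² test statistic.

Step 1 — sample mean vector:
  mean(X_1) = (7 + 6 + 3 + 7) / 4 = 23/4 = 5.75
  mean(X_2) = (7 + 3 + 3 + 4) / 4 = 17/4 = 4.25
  x̄ = (5.75, 4.25),  deviation x̄ - mu_0 = (5.75, 4.25) - (1, 8) = (4.75, -3.75).

Step 2 — sample covariance matrix, S[i,j] = (1/(n-1)) · Σ_k (x_{k,i} - mean_i) · (x_{k,j} - mean_j), divisor n-1 = 3:
  S[X_1,X_1] = ((1.25)·(1.25) + (0.25)·(0.25) + (-2.75)·(-2.75) + (1.25)·(1.25)) / 3 = 10.75/3 = 3.5833
  S[X_1,X_2] = ((1.25)·(2.75) + (0.25)·(-1.25) + (-2.75)·(-1.25) + (1.25)·(-0.25)) / 3 = 6.25/3 = 2.0833
  S[X_2,X_2] = ((2.75)·(2.75) + (-1.25)·(-1.25) + (-1.25)·(-1.25) + (-0.25)·(-0.25)) / 3 = 10.75/3 = 3.5833
  S = [[3.5833, 2.0833],
 [2.0833, 3.5833]].

Step 3 — invert S. det(S) = 3.5833·3.5833 - (2.0833)² = 8.5.
  S^{-1} = (1/det) · [[d, -b], [-b, a]] = [[0.4216, -0.2451],
 [-0.2451, 0.4216]].

Step 4 — quadratic form (x̄ - mu_0)^T · S^{-1} · (x̄ - mu_0):
  S^{-1} · (x̄ - mu_0) = (2.9216, -2.7451),
  (x̄ - mu_0)^T · [...] = (4.75)·(2.9216) + (-3.75)·(-2.7451) = 24.1716.

Step 5 — scale by n: T² = 4 · 24.1716 = 96.6863.

T² ≈ 96.6863


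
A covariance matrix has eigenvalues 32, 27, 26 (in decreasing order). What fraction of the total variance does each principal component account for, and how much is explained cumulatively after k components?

Step 1 — total variance = trace(Sigma) = Σ λ_i = 32 + 27 + 26 = 85.

Step 2 — fraction explained by component i = λ_i / Σ λ:
  PC1: 32/85 = 0.3765
  PC2: 27/85 = 0.3176
  PC3: 26/85 = 0.3059

Step 3 — cumulative fraction after k components = (λ_1 + ... + λ_k) / Σ λ:
  k = 1: 32/85 = 0.3765
  k = 2: (32 + 27)/85 = 59/85 = 0.6941
  k = 3: (32 + 27 + 26)/85 = 85/85 = 1

Summary (fraction, with percent):

explained: PC1 0.3765 (37.65%), PC2 0.3176 (31.76%), PC3 0.3059 (30.59%);  cumulative: 0.3765, 0.6941, 1


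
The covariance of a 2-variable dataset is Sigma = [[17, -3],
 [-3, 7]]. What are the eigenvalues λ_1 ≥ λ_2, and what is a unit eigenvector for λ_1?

Step 1 — characteristic polynomial of 2×2 Sigma:
  det(Sigma - λI) = λ² - trace · λ + det = 0.
  trace = 17 + 7 = 24, det = 17·7 - (-3)² = 110.
Step 2 — discriminant:
  Δ = trace² - 4·det = 576 - 440 = 136.
Step 3 — eigenvalues:
  λ = (trace ± √Δ)/2 = (24 ± 11.6619)/2,
  λ_1 = 17.831,  λ_2 = 6.169.

Step 4 — unit eigenvector for λ_1: solve (Sigma - λ_1 I)v = 0. First row:
  (17 - 17.831)·v_x + (-3)·v_y = 0, i.e. (-0.831)·v_x + (-3)·v_y = 0,
  so v ∝ (b, λ_1 - a) = (-3, 0.831); multiply by -1 so the first entry is positive: u = (3, -0.831).
  ||u|| = √((3)² + (-0.831)²) = √(9.6905) ≈ 3.113,
  v_1 = u/||u|| ≈ (0.9637, -0.2669) (||v_1|| = 1).

λ_1 = 17.831,  λ_2 = 6.169;  v_1 ≈ (0.9637, -0.2669)


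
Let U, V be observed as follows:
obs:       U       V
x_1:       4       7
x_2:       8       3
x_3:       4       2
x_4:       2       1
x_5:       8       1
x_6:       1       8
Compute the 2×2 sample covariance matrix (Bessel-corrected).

Step 1 — column means:
  mean(U) = (4 + 8 + 4 + 2 + 8 + 1) / 6 = 27/6 = 4.5
  mean(V) = (7 + 3 + 2 + 1 + 1 + 8) / 6 = 22/6 = 3.6667

Step 2 — sample covariance S[i,j] = (1/(n-1)) · Σ_k (x_{k,i} - mean_i) · (x_{k,j} - mean_j), with n-1 = 5.
  S[U,U] = ((-0.5)·(-0.5) + (3.5)·(3.5) + (-0.5)·(-0.5) + (-2.5)·(-2.5) + (3.5)·(3.5) + (-3.5)·(-3.5)) / 5 = 43.5/5 = 8.7
  S[U,V] = ((-0.5)·(3.3333) + (3.5)·(-0.6667) + (-0.5)·(-1.6667) + (-2.5)·(-2.6667) + (3.5)·(-2.6667) + (-3.5)·(4.3333)) / 5 = -21/5 = -4.2
  S[V,V] = ((3.3333)·(3.3333) + (-0.6667)·(-0.6667) + (-1.6667)·(-1.6667) + (-2.6667)·(-2.6667) + (-2.6667)·(-2.6667) + (4.3333)·(4.3333)) / 5 = 47.3333/5 = 9.4667

S is symmetric (S[j,i] = S[i,j]). Assembling:

S = [[8.7, -4.2],
 [-4.2, 9.4667]]


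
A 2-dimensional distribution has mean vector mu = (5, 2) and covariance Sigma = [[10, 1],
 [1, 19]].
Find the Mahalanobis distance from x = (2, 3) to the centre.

Step 1 — centre the observation: (x - mu) = (-3, 1).

Step 2 — invert Sigma. det(Sigma) = 10·19 - (1)² = 189.
  Sigma^{-1} = (1/det) · [[d, -b], [-b, a]] = [[0.1005, -0.0053],
 [-0.0053, 0.0529]].

Step 3 — form the quadratic (x - mu)^T · Sigma^{-1} · (x - mu):
  Sigma^{-1} · (x - mu) = (-0.3069, 0.0688).
  (x - mu)^T · [Sigma^{-1} · (x - mu)] = (-3)·(-0.3069) + (1)·(0.0688) = 0.9894.

Step 4 — take square root: d = √(0.9894) ≈ 0.9947.

d(x, mu) = √(0.9894) ≈ 0.9947


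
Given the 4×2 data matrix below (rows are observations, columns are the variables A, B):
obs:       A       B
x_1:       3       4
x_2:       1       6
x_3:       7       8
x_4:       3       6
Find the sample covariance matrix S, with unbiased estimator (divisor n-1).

Step 1 — column means:
  mean(A) = (3 + 1 + 7 + 3) / 4 = 14/4 = 3.5
  mean(B) = (4 + 6 + 8 + 6) / 4 = 24/4 = 6

Step 2 — sample covariance S[i,j] = (1/(n-1)) · Σ_k (x_{k,i} - mean_i) · (x_{k,j} - mean_j), with n-1 = 3.
  S[A,A] = ((-0.5)·(-0.5) + (-2.5)·(-2.5) + (3.5)·(3.5) + (-0.5)·(-0.5)) / 3 = 19/3 = 6.3333
  S[A,B] = ((-0.5)·(-2) + (-2.5)·(0) + (3.5)·(2) + (-0.5)·(0)) / 3 = 8/3 = 2.6667
  S[B,B] = ((-2)·(-2) + (0)·(0) + (2)·(2) + (0)·(0)) / 3 = 8/3 = 2.6667

S is symmetric (S[j,i] = S[i,j]). Assembling:

S = [[6.3333, 2.6667],
 [2.6667, 2.6667]]


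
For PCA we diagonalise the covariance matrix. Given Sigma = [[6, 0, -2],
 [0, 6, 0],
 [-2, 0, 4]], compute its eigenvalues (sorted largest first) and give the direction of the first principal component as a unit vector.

Step 1 — characteristic polynomial p(λ) = det(λI - Sigma) = λ³ - tr·λ² + c_1·λ - det, where tr = trace, c_1 = sum of the principal 2×2 minors, det = det(Sigma):
  tr = 6 + 6 + 4 = 16,
  c_1 = (6·6 - (0)²) + (6·4 - (-2)²) + (6·4 - (0)²) = 36 + 20 + 24 = 80,
  det = 6·(6·4 - (0)²) - (0)·((0)·4 - (0)·(-2)) + (-2)·((0)·(0) - 6·(-2)) = 6·(24) - (0)·(0) + (-2)·(12) = 120.
  So p(λ) = λ³ - 16λ² + 80λ - 120.
Step 2 — look for an integer root (rational root theorem: any rational root is an integer divisor of 120). Testing λ = 6:
  p(6) = 216 - 576 + 480 - 120 = 0  ✓
  Dividing out (λ - 6): p(λ) = (λ - 6)(λ² - 10λ + 20).
Step 3 — remaining eigenvalues from the quadratic λ² - 10λ + 20 = 0:
  Δ = 10² - 4·20 = 100 - 80 = 20,  λ = (10 ± √20)/2 = (10 ± 4.4721)/2 ≈ 7.2361 or 2.7639.
  Sorted: λ_1 = 7.2361,  λ_2 = 6,  λ_3 = 2.7639  (check: sum = 16 = tr ✓).

Step 4 — unit eigenvector for λ_1 ≈ 7.2361: v spans the null space of (Sigma - λ_1 I), whose rows are
  r_1 = (-1.2361, 0, -2),  r_2 = (0, -1.2361, 0),  r_3 = (-2, 0, -3.2361).
  v is orthogonal to every row, so take v ∝ r_1 × r_2 = ((0)·(0) - (-2)·(-1.2361), (-2)·(0) - (-1.2361)·(0), (-1.2361)·(-1.2361) - (0)·(0)) ≈ (-2.4721, 0, 1.5279).
  Rescale (multiply by -1 so the first nonzero entry is positive): u = (2.4721, 0, -1.5279).
  ||u|| = √((2.4721)² + (0)² + (-1.5279)²) = √(8.4458) ≈ 2.9062,  v_1 = u/||u|| ≈ (0.8507, 0, -0.5257) (||v_1|| = 1).

λ_1 = 7.2361,  λ_2 = 6,  λ_3 = 2.7639;  v_1 ≈ (0.8507, 0, -0.5257)


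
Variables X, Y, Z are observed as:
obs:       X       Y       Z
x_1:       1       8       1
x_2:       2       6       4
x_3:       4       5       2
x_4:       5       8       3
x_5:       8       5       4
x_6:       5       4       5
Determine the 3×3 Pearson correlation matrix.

Step 1 — column means:
  mean(X) = (1 + 2 + 4 + 5 + 8 + 5) / 6 = 25/6 = 4.1667
  mean(Y) = (8 + 6 + 5 + 8 + 5 + 4) / 6 = 36/6 = 6
  mean(Z) = (1 + 4 + 2 + 3 + 4 + 5) / 6 = 19/6 = 3.1667

Step 2 — sample variances and covariances s[i,j] = (1/(n-1)) · Σ_k (x_{k,i} - mean_i) · (x_{k,j} - mean_j), with n-1 = 5:
  s[X,X] = ((-3.1667)·(-3.1667) + (-2.1667)·(-2.1667) + (-0.1667)·(-0.1667) + (0.8333)·(0.8333) + (3.8333)·(3.8333) + (0.8333)·(0.8333)) / 5 = 30.8333/5 = 6.1667
  s[X,Y] = ((-3.1667)·(2) + (-2.1667)·(0) + (-0.1667)·(-1) + (0.8333)·(2) + (3.8333)·(-1) + (0.8333)·(-2)) / 5 = -10/5 = -2
  s[X,Z] = ((-3.1667)·(-2.1667) + (-2.1667)·(0.8333) + (-0.1667)·(-1.1667) + (0.8333)·(-0.1667) + (3.8333)·(0.8333) + (0.8333)·(1.8333)) / 5 = 9.8333/5 = 1.9667
  s[Y,Y] = ((2)·(2) + (0)·(0) + (-1)·(-1) + (2)·(2) + (-1)·(-1) + (-2)·(-2)) / 5 = 14/5 = 2.8
  s[Y,Z] = ((2)·(-2.1667) + (0)·(0.8333) + (-1)·(-1.1667) + (2)·(-0.1667) + (-1)·(0.8333) + (-2)·(1.8333)) / 5 = -8/5 = -1.6
  s[Z,Z] = ((-2.1667)·(-2.1667) + (0.8333)·(0.8333) + (-1.1667)·(-1.1667) + (-0.1667)·(-0.1667) + (0.8333)·(0.8333) + (1.8333)·(1.8333)) / 5 = 10.8333/5 = 2.1667
  Sample standard deviations s_i = √(s[i,i]):
  s(X) = √(6.1667) = 2.4833
  s(Y) = √(2.8) = 1.6733
  s(Z) = √(2.1667) = 1.472

Step 3 — r_{ij} = s_{ij} / (s_i · s_j):
  r[X,X] = 1 (diagonal).
  r[X,Y] = -2 / (2.4833 · 1.6733) = -2 / 4.1553 = -0.4813
  r[X,Z] = 1.9667 / (2.4833 · 1.472) = 1.9667 / 3.6553 = 0.538
  r[Y,Y] = 1 (diagonal).
  r[Y,Z] = -1.6 / (1.6733 · 1.472) = -1.6 / 2.4631 = -0.6496
  r[Z,Z] = 1 (diagonal).

R is symmetric with unit diagonal. Assembling:

R = [[1, -0.4813, 0.538],
 [-0.4813, 1, -0.6496],
 [0.538, -0.6496, 1]]


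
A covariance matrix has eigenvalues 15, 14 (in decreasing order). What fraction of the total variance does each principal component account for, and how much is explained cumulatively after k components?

Step 1 — total variance = trace(Sigma) = Σ λ_i = 15 + 14 = 29.

Step 2 — fraction explained by component i = λ_i / Σ λ:
  PC1: 15/29 = 0.5172
  PC2: 14/29 = 0.4828

Step 3 — cumulative fraction after k components = (λ_1 + ... + λ_k) / Σ λ:
  k = 1: 15/29 = 0.5172
  k = 2: (15 + 14)/29 = 29/29 = 1

Summary (fraction, with percent):

explained: PC1 0.5172 (51.72%), PC2 0.4828 (48.28%);  cumulative: 0.5172, 1


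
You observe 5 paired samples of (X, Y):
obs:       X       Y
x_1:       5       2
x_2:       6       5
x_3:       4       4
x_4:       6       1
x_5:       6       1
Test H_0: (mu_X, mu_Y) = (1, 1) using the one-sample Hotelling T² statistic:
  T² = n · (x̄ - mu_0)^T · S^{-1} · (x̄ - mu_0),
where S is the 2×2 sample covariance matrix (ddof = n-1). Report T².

Step 1 — sample mean vector:
  mean(X) = (5 + 6 + 4 + 6 + 6) / 5 = 27/5 = 5.4
  mean(Y) = (2 + 5 + 4 + 1 + 1) / 5 = 13/5 = 2.6
  x̄ = (5.4, 2.6),  deviation x̄ - mu_0 = (5.4, 2.6) - (1, 1) = (4.4, 1.6).

Step 2 — sample covariance matrix, S[i,j] = (1/(n-1)) · Σ_k (x_{k,i} - mean_i) · (x_{k,j} - mean_j), divisor n-1 = 4:
  S[X,X] = ((-0.4)·(-0.4) + (0.6)·(0.6) + (-1.4)·(-1.4) + (0.6)·(0.6) + (0.6)·(0.6)) / 4 = 3.2/4 = 0.8
  S[X,Y] = ((-0.4)·(-0.6) + (0.6)·(2.4) + (-1.4)·(1.4) + (0.6)·(-1.6) + (0.6)·(-1.6)) / 4 = -2.2/4 = -0.55
  S[Y,Y] = ((-0.6)·(-0.6) + (2.4)·(2.4) + (1.4)·(1.4) + (-1.6)·(-1.6) + (-1.6)·(-1.6)) / 4 = 13.2/4 = 3.3
  S = [[0.8, -0.55],
 [-0.55, 3.3]].

Step 3 — invert S. det(S) = 0.8·3.3 - (-0.55)² = 2.3375.
  S^{-1} = (1/det) · [[d, -b], [-b, a]] = [[1.4118, 0.2353],
 [0.2353, 0.3422]].

Step 4 — quadratic form (x̄ - mu_0)^T · S^{-1} · (x̄ - mu_0):
  S^{-1} · (x̄ - mu_0) = (6.5882, 1.5829),
  (x̄ - mu_0)^T · [...] = (4.4)·(6.5882) + (1.6)·(1.5829) = 31.5209.

Step 5 — scale by n: T² = 5 · 31.5209 = 157.6043.

T² ≈ 157.6043
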